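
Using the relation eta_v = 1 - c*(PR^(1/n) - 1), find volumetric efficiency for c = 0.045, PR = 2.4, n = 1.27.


PR^(1/n) = 2.4^(1/1.27) = 1.992411
eta_v = 1 - 0.045 * (1.992411 - 1)
eta_v = 0.9553

0.9553


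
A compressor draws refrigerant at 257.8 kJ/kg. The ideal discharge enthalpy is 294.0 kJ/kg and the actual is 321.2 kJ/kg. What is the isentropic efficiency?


dh_ideal = 294.0 - 257.8 = 36.2 kJ/kg
dh_actual = 321.2 - 257.8 = 63.4 kJ/kg
eta_s = dh_ideal / dh_actual = 36.2 / 63.4
eta_s = 0.571

0.571


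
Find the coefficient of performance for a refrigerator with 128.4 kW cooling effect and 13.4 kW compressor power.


COP = Q_evap / W
COP = 128.4 / 13.4
COP = 9.582

9.582


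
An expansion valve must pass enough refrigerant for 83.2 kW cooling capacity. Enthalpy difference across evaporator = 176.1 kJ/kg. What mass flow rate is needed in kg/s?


m_dot = Q / dh
m_dot = 83.2 / 176.1
m_dot = 0.4725 kg/s

0.4725


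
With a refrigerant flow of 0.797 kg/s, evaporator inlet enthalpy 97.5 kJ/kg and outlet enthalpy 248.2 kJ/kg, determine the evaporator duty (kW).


dh = 248.2 - 97.5 = 150.7 kJ/kg
Q_evap = m_dot * dh = 0.797 * 150.7
Q_evap = 120.11 kW

120.11


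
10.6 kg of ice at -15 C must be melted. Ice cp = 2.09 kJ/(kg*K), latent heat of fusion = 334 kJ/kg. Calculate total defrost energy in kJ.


Sensible heat = cp * dT = 2.09 * 15 = 31.35 kJ/kg
Total per kg = 31.35 + 334 = 365.35 kJ/kg
Q = m * total = 10.6 * 365.35
Q = 3872.7 kJ

3872.7


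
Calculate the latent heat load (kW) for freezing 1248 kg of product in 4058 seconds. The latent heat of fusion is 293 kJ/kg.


Q_lat = m * h_fg / t
Q_lat = 1248 * 293 / 4058
Q_lat = 90.11 kW

90.11


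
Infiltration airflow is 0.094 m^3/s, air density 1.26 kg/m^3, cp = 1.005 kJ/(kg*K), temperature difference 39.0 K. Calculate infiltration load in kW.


Q = V_dot * rho * cp * dT
Q = 0.094 * 1.26 * 1.005 * 39.0
Q = 4.642 kW

4.642


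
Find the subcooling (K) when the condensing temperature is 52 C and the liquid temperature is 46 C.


Subcooling = T_cond - T_liquid
Subcooling = 52 - 46
Subcooling = 6 K

6


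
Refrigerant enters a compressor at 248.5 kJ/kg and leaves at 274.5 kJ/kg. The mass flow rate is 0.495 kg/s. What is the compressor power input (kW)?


dh = 274.5 - 248.5 = 26.0 kJ/kg
W = m_dot * dh = 0.495 * 26.0 = 12.87 kW

12.87


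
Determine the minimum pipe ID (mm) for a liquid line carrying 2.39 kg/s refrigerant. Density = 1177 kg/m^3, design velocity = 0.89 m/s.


A = m_dot / (rho * v) = 2.39 / (1177 * 0.89) = 0.002281557569 m^2
d = sqrt(4*A/pi) * 1000
d = 53.9 mm

53.9


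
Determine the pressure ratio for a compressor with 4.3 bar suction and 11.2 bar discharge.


PR = P_high / P_low
PR = 11.2 / 4.3
PR = 2.605

2.605


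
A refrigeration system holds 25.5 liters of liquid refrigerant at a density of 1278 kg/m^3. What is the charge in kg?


Charge = V * rho / 1000
Charge = 25.5 * 1278 / 1000
Charge = 32.59 kg

32.59


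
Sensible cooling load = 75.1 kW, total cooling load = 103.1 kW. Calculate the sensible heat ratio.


SHR = Q_sensible / Q_total
SHR = 75.1 / 103.1
SHR = 0.728

0.728


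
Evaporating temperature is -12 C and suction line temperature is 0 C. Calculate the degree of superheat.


Superheat = T_suction - T_evap
Superheat = 0 - (-12)
Superheat = 12 K

12


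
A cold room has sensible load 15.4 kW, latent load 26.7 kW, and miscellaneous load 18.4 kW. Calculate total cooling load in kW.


Q_total = Q_s + Q_l + Q_misc
Q_total = 15.4 + 26.7 + 18.4
Q_total = 60.5 kW

60.5


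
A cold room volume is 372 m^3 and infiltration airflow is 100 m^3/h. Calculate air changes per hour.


ACH = flow / volume
ACH = 100 / 372
ACH = 0.269

0.269


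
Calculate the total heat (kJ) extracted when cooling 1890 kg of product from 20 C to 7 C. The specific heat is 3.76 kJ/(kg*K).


dT = 20 - (7) = 13 K
Q = m * cp * dT = 1890 * 3.76 * 13
Q = 92383 kJ

92383


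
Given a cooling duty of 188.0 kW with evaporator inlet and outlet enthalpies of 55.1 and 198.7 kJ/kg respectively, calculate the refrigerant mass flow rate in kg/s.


dh = 198.7 - 55.1 = 143.6 kJ/kg
m_dot = Q / dh = 188.0 / 143.6 = 1.3092 kg/s

1.3092


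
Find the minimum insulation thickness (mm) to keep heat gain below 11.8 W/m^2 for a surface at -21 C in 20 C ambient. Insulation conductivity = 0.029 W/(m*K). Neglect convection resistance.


dT = 20 - (-21) = 41 K
thickness = k * dT / q_max * 1000
thickness = 0.029 * 41 / 11.8 * 1000
thickness = 100.8 mm

100.8


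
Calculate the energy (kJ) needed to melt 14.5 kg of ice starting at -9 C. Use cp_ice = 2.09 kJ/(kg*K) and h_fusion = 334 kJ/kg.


Sensible heat = cp * dT = 2.09 * 9 = 18.81 kJ/kg
Total per kg = 18.81 + 334 = 352.81 kJ/kg
Q = m * total = 14.5 * 352.81
Q = 5115.7 kJ

5115.7


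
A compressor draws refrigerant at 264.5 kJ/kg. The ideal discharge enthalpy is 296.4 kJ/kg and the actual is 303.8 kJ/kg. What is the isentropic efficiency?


dh_ideal = 296.4 - 264.5 = 31.9 kJ/kg
dh_actual = 303.8 - 264.5 = 39.3 kJ/kg
eta_s = dh_ideal / dh_actual = 31.9 / 39.3
eta_s = 0.8117

0.8117


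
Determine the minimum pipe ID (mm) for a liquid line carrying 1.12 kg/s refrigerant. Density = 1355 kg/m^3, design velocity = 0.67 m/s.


A = m_dot / (rho * v) = 1.12 / (1355 * 0.67) = 0.001233683979 m^2
d = sqrt(4*A/pi) * 1000
d = 39.6 mm

39.6


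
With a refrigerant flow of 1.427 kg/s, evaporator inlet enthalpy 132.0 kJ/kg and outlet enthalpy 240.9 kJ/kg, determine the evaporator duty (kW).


dh = 240.9 - 132.0 = 108.9 kJ/kg
Q_evap = m_dot * dh = 1.427 * 108.9
Q_evap = 155.4 kW

155.4


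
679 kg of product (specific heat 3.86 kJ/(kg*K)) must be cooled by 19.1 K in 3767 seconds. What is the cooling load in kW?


Q = m * cp * dT / t
Q = 679 * 3.86 * 19.1 / 3767
Q = 13.289 kW

13.289


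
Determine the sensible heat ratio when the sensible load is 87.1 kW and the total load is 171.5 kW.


SHR = Q_sensible / Q_total
SHR = 87.1 / 171.5
SHR = 0.508

0.508


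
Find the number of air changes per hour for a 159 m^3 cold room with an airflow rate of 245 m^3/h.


ACH = flow / volume
ACH = 245 / 159
ACH = 1.541

1.541


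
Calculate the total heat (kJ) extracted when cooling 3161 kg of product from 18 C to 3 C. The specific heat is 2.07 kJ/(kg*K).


dT = 18 - (3) = 15 K
Q = m * cp * dT = 3161 * 2.07 * 15
Q = 98149 kJ

98149


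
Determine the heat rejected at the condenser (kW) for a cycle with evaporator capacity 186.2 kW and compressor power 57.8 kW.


Q_cond = Q_evap + W
Q_cond = 186.2 + 57.8
Q_cond = 244.0 kW

244.0


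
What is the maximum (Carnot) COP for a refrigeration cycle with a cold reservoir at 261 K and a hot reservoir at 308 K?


dT = 308 - 261 = 47 K
COP_carnot = T_cold / dT = 261 / 47
COP_carnot = 5.553

5.553


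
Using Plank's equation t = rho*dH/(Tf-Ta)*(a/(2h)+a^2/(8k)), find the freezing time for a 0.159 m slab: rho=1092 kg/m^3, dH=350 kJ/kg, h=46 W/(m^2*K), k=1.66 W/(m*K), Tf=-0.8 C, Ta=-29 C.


dT = -0.8 - (-29) = 28.2 K
term1 = a/(2h) = 0.159/(2*46) = 0.00172826087
term2 = a^2/(8k) = 0.159^2/(8*1.66) = 0.001903689759
t = rho*dH*1000/dT * (term1 + term2)
t = 1092*350*1000/28.2 * (0.00172826087 + 0.001903689759)
t = 49225 s

49225


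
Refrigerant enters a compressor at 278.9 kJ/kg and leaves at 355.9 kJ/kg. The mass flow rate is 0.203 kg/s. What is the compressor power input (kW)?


dh = 355.9 - 278.9 = 77.0 kJ/kg
W = m_dot * dh = 0.203 * 77.0 = 15.63 kW

15.63


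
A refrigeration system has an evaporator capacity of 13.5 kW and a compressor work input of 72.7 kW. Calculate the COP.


COP = Q_evap / W
COP = 13.5 / 72.7
COP = 0.186

0.186


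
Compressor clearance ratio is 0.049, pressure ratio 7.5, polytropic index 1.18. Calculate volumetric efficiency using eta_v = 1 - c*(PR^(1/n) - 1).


PR^(1/n) = 7.5^(1/1.18) = 5.51540415
eta_v = 1 - 0.049 * (5.51540415 - 1)
eta_v = 0.7787

0.7787


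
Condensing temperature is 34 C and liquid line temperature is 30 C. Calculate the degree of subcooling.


Subcooling = T_cond - T_liquid
Subcooling = 34 - 30
Subcooling = 4 K

4


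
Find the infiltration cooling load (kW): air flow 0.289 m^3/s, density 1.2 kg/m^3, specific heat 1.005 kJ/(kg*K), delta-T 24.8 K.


Q = V_dot * rho * cp * dT
Q = 0.289 * 1.2 * 1.005 * 24.8
Q = 8.644 kW

8.644


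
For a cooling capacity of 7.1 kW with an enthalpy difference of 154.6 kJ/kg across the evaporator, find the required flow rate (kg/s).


m_dot = Q / dh
m_dot = 7.1 / 154.6
m_dot = 0.0459 kg/s

0.0459


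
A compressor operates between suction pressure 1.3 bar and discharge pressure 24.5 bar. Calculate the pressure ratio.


PR = P_high / P_low
PR = 24.5 / 1.3
PR = 18.846

18.846


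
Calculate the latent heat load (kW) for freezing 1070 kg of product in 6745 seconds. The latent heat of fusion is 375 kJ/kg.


Q_lat = m * h_fg / t
Q_lat = 1070 * 375 / 6745
Q_lat = 59.49 kW

59.49


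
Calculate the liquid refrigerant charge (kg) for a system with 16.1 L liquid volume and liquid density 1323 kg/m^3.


Charge = V * rho / 1000
Charge = 16.1 * 1323 / 1000
Charge = 21.3 kg

21.3


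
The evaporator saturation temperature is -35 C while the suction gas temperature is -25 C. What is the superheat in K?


Superheat = T_suction - T_evap
Superheat = -25 - (-35)
Superheat = 10 K

10


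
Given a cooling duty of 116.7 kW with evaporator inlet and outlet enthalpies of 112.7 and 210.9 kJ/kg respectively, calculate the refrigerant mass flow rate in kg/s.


dh = 210.9 - 112.7 = 98.2 kJ/kg
m_dot = Q / dh = 116.7 / 98.2 = 1.1884 kg/s

1.1884


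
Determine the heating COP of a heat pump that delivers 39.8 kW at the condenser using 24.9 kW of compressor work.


COP_hp = Q_cond / W
COP_hp = 39.8 / 24.9
COP_hp = 1.598

1.598


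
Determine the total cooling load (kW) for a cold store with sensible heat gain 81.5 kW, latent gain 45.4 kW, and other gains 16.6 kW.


Q_total = Q_s + Q_l + Q_misc
Q_total = 81.5 + 45.4 + 16.6
Q_total = 143.5 kW

143.5


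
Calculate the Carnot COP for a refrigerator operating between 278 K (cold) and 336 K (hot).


dT = 336 - 278 = 58 K
COP_carnot = T_cold / dT = 278 / 58
COP_carnot = 4.793

4.793


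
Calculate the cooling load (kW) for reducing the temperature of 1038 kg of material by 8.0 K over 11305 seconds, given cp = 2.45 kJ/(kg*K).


Q = m * cp * dT / t
Q = 1038 * 2.45 * 8.0 / 11305
Q = 1.8 kW

1.8


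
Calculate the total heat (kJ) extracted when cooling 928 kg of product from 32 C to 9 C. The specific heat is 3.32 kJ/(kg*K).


dT = 32 - (9) = 23 K
Q = m * cp * dT = 928 * 3.32 * 23
Q = 70862 kJ

70862


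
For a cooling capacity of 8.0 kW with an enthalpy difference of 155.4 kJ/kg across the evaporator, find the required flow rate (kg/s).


m_dot = Q / dh
m_dot = 8.0 / 155.4
m_dot = 0.0515 kg/s

0.0515


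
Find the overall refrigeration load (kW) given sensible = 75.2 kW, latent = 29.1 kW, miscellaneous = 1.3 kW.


Q_total = Q_s + Q_l + Q_misc
Q_total = 75.2 + 29.1 + 1.3
Q_total = 105.6 kW

105.6


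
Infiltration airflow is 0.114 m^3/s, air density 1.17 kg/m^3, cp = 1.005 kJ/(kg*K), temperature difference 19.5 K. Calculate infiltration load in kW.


Q = V_dot * rho * cp * dT
Q = 0.114 * 1.17 * 1.005 * 19.5
Q = 2.614 kW

2.614


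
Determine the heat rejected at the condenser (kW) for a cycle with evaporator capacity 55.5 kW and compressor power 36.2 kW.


Q_cond = Q_evap + W
Q_cond = 55.5 + 36.2
Q_cond = 91.7 kW

91.7


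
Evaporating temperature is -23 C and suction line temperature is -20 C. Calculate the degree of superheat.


Superheat = T_suction - T_evap
Superheat = -20 - (-23)
Superheat = 3 K

3


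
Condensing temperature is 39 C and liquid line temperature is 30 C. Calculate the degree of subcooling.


Subcooling = T_cond - T_liquid
Subcooling = 39 - 30
Subcooling = 9 K

9


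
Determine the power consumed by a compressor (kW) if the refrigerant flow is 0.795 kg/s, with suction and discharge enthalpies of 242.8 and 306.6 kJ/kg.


dh = 306.6 - 242.8 = 63.8 kJ/kg
W = m_dot * dh = 0.795 * 63.8 = 50.72 kW

50.72


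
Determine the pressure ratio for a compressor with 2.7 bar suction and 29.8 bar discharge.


PR = P_high / P_low
PR = 29.8 / 2.7
PR = 11.037

11.037


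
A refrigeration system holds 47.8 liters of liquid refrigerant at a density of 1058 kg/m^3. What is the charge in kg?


Charge = V * rho / 1000
Charge = 47.8 * 1058 / 1000
Charge = 50.57 kg

50.57


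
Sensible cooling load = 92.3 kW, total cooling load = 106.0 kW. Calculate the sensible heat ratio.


SHR = Q_sensible / Q_total
SHR = 92.3 / 106.0
SHR = 0.871

0.871


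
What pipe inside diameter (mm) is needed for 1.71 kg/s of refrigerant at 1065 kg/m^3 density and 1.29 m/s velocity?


A = m_dot / (rho * v) = 1.71 / (1065 * 1.29) = 0.001244677367 m^2
d = sqrt(4*A/pi) * 1000
d = 39.8 mm

39.8


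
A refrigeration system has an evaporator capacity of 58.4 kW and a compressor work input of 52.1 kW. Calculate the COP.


COP = Q_evap / W
COP = 58.4 / 52.1
COP = 1.121

1.121


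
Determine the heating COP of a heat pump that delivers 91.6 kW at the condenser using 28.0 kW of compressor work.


COP_hp = Q_cond / W
COP_hp = 91.6 / 28.0
COP_hp = 3.271

3.271


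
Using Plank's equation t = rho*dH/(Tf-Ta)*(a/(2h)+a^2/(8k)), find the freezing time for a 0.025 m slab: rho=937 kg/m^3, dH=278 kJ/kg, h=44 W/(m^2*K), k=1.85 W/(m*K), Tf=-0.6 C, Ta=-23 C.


dT = -0.6 - (-23) = 22.4 K
term1 = a/(2h) = 0.025/(2*44) = 0.0002840909091
term2 = a^2/(8k) = 0.025^2/(8*1.85) = 0.00004222972973
t = rho*dH*1000/dT * (term1 + term2)
t = 937*278*1000/22.4 * (0.0002840909091 + 0.00004222972973)
t = 3795 s

3795


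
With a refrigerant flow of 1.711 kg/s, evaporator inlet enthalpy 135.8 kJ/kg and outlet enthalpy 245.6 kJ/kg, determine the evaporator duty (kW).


dh = 245.6 - 135.8 = 109.8 kJ/kg
Q_evap = m_dot * dh = 1.711 * 109.8
Q_evap = 187.87 kW

187.87


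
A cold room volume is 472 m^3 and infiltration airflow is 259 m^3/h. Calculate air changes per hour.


ACH = flow / volume
ACH = 259 / 472
ACH = 0.549

0.549


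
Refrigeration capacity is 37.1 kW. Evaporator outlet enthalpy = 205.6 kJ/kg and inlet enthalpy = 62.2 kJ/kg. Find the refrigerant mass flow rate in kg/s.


dh = 205.6 - 62.2 = 143.4 kJ/kg
m_dot = Q / dh = 37.1 / 143.4 = 0.2587 kg/s

0.2587


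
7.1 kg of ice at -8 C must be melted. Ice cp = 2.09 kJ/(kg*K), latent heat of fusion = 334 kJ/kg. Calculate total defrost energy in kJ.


Sensible heat = cp * dT = 2.09 * 8 = 16.72 kJ/kg
Total per kg = 16.72 + 334 = 350.72 kJ/kg
Q = m * total = 7.1 * 350.72
Q = 2490.1 kJ

2490.1


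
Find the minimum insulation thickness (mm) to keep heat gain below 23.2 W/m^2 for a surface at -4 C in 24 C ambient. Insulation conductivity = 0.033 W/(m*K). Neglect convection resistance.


dT = 24 - (-4) = 28 K
thickness = k * dT / q_max * 1000
thickness = 0.033 * 28 / 23.2 * 1000
thickness = 39.8 mm

39.8


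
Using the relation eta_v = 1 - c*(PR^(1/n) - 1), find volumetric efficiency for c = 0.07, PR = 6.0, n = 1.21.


PR^(1/n) = 6.0^(1/1.21) = 4.39643045
eta_v = 1 - 0.07 * (4.39643045 - 1)
eta_v = 0.7622

0.7622


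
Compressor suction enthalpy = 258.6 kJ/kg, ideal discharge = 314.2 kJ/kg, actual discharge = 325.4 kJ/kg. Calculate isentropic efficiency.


dh_ideal = 314.2 - 258.6 = 55.6 kJ/kg
dh_actual = 325.4 - 258.6 = 66.8 kJ/kg
eta_s = dh_ideal / dh_actual = 55.6 / 66.8
eta_s = 0.8323

0.8323


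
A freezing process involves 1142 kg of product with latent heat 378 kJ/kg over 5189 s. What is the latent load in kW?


Q_lat = m * h_fg / t
Q_lat = 1142 * 378 / 5189
Q_lat = 83.19 kW

83.19


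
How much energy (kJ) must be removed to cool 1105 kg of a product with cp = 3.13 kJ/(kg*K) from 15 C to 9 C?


dT = 15 - (9) = 6 K
Q = m * cp * dT = 1105 * 3.13 * 6
Q = 20752 kJ

20752


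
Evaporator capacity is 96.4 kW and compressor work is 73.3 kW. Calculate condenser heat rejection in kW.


Q_cond = Q_evap + W
Q_cond = 96.4 + 73.3
Q_cond = 169.7 kW

169.7


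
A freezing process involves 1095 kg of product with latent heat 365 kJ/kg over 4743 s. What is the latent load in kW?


Q_lat = m * h_fg / t
Q_lat = 1095 * 365 / 4743
Q_lat = 84.27 kW

84.27


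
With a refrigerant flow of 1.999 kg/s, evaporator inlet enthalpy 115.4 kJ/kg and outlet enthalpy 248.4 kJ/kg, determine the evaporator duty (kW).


dh = 248.4 - 115.4 = 133.0 kJ/kg
Q_evap = m_dot * dh = 1.999 * 133.0
Q_evap = 265.87 kW

265.87


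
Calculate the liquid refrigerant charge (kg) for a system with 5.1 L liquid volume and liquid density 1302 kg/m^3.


Charge = V * rho / 1000
Charge = 5.1 * 1302 / 1000
Charge = 6.64 kg

6.64


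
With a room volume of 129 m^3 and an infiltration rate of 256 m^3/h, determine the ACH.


ACH = flow / volume
ACH = 256 / 129
ACH = 1.984

1.984


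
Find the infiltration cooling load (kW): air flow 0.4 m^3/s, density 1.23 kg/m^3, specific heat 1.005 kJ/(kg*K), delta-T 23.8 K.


Q = V_dot * rho * cp * dT
Q = 0.4 * 1.23 * 1.005 * 23.8
Q = 11.768 kW

11.768


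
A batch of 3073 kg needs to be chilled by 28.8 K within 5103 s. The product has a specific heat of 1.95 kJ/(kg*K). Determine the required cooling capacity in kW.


Q = m * cp * dT / t
Q = 3073 * 1.95 * 28.8 / 5103
Q = 33.819 kW

33.819


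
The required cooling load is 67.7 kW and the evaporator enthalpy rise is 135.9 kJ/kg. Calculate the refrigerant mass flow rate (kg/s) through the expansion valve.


m_dot = Q / dh
m_dot = 67.7 / 135.9
m_dot = 0.4982 kg/s

0.4982


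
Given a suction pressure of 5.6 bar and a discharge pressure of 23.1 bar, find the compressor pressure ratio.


PR = P_high / P_low
PR = 23.1 / 5.6
PR = 4.125

4.125


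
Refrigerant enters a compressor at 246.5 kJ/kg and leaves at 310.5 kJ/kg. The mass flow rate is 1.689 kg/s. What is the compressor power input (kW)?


dh = 310.5 - 246.5 = 64.0 kJ/kg
W = m_dot * dh = 1.689 * 64.0 = 108.1 kW

108.1


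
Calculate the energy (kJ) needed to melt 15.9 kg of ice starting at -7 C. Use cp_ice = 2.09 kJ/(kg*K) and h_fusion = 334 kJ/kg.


Sensible heat = cp * dT = 2.09 * 7 = 14.63 kJ/kg
Total per kg = 14.63 + 334 = 348.63 kJ/kg
Q = m * total = 15.9 * 348.63
Q = 5543.2 kJ

5543.2


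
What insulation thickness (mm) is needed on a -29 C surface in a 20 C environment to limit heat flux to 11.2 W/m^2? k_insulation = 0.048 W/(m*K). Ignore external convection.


dT = 20 - (-29) = 49 K
thickness = k * dT / q_max * 1000
thickness = 0.048 * 49 / 11.2 * 1000
thickness = 210.0 mm

210.0


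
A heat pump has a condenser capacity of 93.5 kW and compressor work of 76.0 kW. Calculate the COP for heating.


COP_hp = Q_cond / W
COP_hp = 93.5 / 76.0
COP_hp = 1.23

1.23


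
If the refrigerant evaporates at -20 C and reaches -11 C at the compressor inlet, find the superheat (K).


Superheat = T_suction - T_evap
Superheat = -11 - (-20)
Superheat = 9 K

9


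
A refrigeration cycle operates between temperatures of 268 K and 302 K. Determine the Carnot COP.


dT = 302 - 268 = 34 K
COP_carnot = T_cold / dT = 268 / 34
COP_carnot = 7.882

7.882


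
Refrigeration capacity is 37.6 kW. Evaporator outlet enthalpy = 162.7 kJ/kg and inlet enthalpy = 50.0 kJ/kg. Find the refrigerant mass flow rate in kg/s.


dh = 162.7 - 50.0 = 112.7 kJ/kg
m_dot = Q / dh = 37.6 / 112.7 = 0.3336 kg/s

0.3336


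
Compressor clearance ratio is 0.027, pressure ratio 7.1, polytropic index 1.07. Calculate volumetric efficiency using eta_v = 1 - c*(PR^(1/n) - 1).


PR^(1/n) = 7.1^(1/1.07) = 6.24551923
eta_v = 1 - 0.027 * (6.24551923 - 1)
eta_v = 0.8584

0.8584


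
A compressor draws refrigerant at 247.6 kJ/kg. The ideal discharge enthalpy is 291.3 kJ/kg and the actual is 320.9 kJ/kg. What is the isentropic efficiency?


dh_ideal = 291.3 - 247.6 = 43.7 kJ/kg
dh_actual = 320.9 - 247.6 = 73.3 kJ/kg
eta_s = dh_ideal / dh_actual = 43.7 / 73.3
eta_s = 0.5962

0.5962


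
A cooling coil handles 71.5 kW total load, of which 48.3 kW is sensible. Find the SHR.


SHR = Q_sensible / Q_total
SHR = 48.3 / 71.5
SHR = 0.676

0.676


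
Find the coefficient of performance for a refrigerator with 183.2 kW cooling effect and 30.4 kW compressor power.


COP = Q_evap / W
COP = 183.2 / 30.4
COP = 6.026

6.026


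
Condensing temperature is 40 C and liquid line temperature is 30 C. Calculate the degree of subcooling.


Subcooling = T_cond - T_liquid
Subcooling = 40 - 30
Subcooling = 10 K

10


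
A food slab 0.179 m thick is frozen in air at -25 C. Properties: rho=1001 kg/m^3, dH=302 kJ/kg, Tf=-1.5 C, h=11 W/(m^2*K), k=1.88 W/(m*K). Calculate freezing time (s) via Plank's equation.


dT = -1.5 - (-25) = 23.5 K
term1 = a/(2h) = 0.179/(2*11) = 0.008136363636
term2 = a^2/(8k) = 0.179^2/(8*1.88) = 0.002130385638
t = rho*dH*1000/dT * (term1 + term2)
t = 1001*302*1000/23.5 * (0.008136363636 + 0.002130385638)
t = 132071 s

132071


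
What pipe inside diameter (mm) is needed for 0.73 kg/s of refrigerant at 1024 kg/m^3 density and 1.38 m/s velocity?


A = m_dot / (rho * v) = 0.73 / (1024 * 1.38) = 0.0005165874094 m^2
d = sqrt(4*A/pi) * 1000
d = 25.6 mm

25.6


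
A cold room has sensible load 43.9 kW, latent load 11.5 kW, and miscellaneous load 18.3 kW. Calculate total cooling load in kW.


Q_total = Q_s + Q_l + Q_misc
Q_total = 43.9 + 11.5 + 18.3
Q_total = 73.7 kW

73.7


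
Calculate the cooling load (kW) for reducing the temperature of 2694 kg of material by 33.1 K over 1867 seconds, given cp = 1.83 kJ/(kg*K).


Q = m * cp * dT / t
Q = 2694 * 1.83 * 33.1 / 1867
Q = 87.404 kW

87.404


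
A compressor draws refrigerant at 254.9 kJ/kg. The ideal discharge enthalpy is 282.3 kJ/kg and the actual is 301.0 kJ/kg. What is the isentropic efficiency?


dh_ideal = 282.3 - 254.9 = 27.4 kJ/kg
dh_actual = 301.0 - 254.9 = 46.1 kJ/kg
eta_s = dh_ideal / dh_actual = 27.4 / 46.1
eta_s = 0.5944

0.5944


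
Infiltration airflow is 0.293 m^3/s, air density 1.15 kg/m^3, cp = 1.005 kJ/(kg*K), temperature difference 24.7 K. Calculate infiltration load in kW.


Q = V_dot * rho * cp * dT
Q = 0.293 * 1.15 * 1.005 * 24.7
Q = 8.364 kW

8.364


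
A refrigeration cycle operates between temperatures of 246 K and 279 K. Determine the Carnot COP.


dT = 279 - 246 = 33 K
COP_carnot = T_cold / dT = 246 / 33
COP_carnot = 7.455

7.455


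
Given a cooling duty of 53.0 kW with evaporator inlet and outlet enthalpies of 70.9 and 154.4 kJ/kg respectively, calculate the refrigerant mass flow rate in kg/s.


dh = 154.4 - 70.9 = 83.5 kJ/kg
m_dot = Q / dh = 53.0 / 83.5 = 0.6347 kg/s

0.6347


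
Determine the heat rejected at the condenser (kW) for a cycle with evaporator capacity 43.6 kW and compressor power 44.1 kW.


Q_cond = Q_evap + W
Q_cond = 43.6 + 44.1
Q_cond = 87.7 kW

87.7


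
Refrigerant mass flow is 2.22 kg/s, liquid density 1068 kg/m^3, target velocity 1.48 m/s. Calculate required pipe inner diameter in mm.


A = m_dot / (rho * v) = 2.22 / (1068 * 1.48) = 0.001404494382 m^2
d = sqrt(4*A/pi) * 1000
d = 42.3 mm

42.3


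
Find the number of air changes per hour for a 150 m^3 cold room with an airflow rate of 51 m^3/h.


ACH = flow / volume
ACH = 51 / 150
ACH = 0.34

0.34


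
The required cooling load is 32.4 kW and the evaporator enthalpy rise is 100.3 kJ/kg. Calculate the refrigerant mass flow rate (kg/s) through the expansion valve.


m_dot = Q / dh
m_dot = 32.4 / 100.3
m_dot = 0.323 kg/s

0.323


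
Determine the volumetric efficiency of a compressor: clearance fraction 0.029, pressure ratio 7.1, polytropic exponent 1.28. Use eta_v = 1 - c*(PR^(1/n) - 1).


PR^(1/n) = 7.1^(1/1.28) = 4.62429557
eta_v = 1 - 0.029 * (4.62429557 - 1)
eta_v = 0.8949

0.8949


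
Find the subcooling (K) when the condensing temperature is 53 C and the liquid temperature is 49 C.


Subcooling = T_cond - T_liquid
Subcooling = 53 - 49
Subcooling = 4 K

4


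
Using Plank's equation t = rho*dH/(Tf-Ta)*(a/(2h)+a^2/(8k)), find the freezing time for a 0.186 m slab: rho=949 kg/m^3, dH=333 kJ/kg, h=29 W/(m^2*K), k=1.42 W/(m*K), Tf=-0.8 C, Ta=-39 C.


dT = -0.8 - (-39) = 38.2 K
term1 = a/(2h) = 0.186/(2*29) = 0.003206896552
term2 = a^2/(8k) = 0.186^2/(8*1.42) = 0.003045422535
t = rho*dH*1000/dT * (term1 + term2)
t = 949*333*1000/38.2 * (0.003206896552 + 0.003045422535)
t = 51724 s

51724


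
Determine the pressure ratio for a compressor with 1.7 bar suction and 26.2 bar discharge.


PR = P_high / P_low
PR = 26.2 / 1.7
PR = 15.412

15.412


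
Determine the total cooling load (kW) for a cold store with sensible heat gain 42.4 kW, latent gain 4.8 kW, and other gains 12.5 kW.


Q_total = Q_s + Q_l + Q_misc
Q_total = 42.4 + 4.8 + 12.5
Q_total = 59.7 kW

59.7


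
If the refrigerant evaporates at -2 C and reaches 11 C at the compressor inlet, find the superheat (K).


Superheat = T_suction - T_evap
Superheat = 11 - (-2)
Superheat = 13 K

13


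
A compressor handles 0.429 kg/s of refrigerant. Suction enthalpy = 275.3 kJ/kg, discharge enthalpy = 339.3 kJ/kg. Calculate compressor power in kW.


dh = 339.3 - 275.3 = 64.0 kJ/kg
W = m_dot * dh = 0.429 * 64.0 = 27.46 kW

27.46


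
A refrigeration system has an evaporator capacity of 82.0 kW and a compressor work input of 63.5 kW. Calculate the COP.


COP = Q_evap / W
COP = 82.0 / 63.5
COP = 1.291

1.291


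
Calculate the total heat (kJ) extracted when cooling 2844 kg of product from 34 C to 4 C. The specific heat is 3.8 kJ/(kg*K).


dT = 34 - (4) = 30 K
Q = m * cp * dT = 2844 * 3.8 * 30
Q = 324216 kJ

324216


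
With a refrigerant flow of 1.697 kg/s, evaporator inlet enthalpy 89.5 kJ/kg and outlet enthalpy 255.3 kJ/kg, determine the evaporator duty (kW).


dh = 255.3 - 89.5 = 165.8 kJ/kg
Q_evap = m_dot * dh = 1.697 * 165.8
Q_evap = 281.36 kW

281.36


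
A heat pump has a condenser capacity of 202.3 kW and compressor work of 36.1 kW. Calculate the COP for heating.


COP_hp = Q_cond / W
COP_hp = 202.3 / 36.1
COP_hp = 5.604

5.604


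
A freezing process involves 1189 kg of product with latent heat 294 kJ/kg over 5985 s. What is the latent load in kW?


Q_lat = m * h_fg / t
Q_lat = 1189 * 294 / 5985
Q_lat = 58.41 kW

58.41


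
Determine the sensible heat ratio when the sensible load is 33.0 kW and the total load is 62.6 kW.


SHR = Q_sensible / Q_total
SHR = 33.0 / 62.6
SHR = 0.527

0.527


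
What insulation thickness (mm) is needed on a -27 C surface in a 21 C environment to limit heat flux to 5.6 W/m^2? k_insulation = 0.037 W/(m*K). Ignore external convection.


dT = 21 - (-27) = 48 K
thickness = k * dT / q_max * 1000
thickness = 0.037 * 48 / 5.6 * 1000
thickness = 317.1 mm

317.1


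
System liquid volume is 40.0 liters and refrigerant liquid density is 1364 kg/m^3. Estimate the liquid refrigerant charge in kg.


Charge = V * rho / 1000
Charge = 40.0 * 1364 / 1000
Charge = 54.56 kg

54.56


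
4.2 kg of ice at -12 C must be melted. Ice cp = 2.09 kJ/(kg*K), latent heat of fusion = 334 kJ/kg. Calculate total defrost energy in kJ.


Sensible heat = cp * dT = 2.09 * 12 = 25.08 kJ/kg
Total per kg = 25.08 + 334 = 359.08 kJ/kg
Q = m * total = 4.2 * 359.08
Q = 1508.1 kJ

1508.1


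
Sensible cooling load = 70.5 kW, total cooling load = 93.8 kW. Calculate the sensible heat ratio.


SHR = Q_sensible / Q_total
SHR = 70.5 / 93.8
SHR = 0.752

0.752


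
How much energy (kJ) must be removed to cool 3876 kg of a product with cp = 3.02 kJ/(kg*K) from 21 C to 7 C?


dT = 21 - (7) = 14 K
Q = m * cp * dT = 3876 * 3.02 * 14
Q = 163877 kJ

163877


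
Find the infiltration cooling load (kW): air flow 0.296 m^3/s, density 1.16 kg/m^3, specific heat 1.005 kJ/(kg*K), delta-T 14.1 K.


Q = V_dot * rho * cp * dT
Q = 0.296 * 1.16 * 1.005 * 14.1
Q = 4.866 kW

4.866


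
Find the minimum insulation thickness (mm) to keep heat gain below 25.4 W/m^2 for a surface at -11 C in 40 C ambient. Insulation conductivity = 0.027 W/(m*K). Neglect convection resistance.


dT = 40 - (-11) = 51 K
thickness = k * dT / q_max * 1000
thickness = 0.027 * 51 / 25.4 * 1000
thickness = 54.2 mm

54.2


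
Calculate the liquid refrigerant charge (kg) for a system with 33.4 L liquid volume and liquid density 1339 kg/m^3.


Charge = V * rho / 1000
Charge = 33.4 * 1339 / 1000
Charge = 44.72 kg

44.72


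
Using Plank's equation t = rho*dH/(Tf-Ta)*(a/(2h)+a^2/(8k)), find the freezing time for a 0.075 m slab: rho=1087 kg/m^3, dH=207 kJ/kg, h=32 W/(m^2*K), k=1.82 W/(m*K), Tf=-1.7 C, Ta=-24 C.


dT = -1.7 - (-24) = 22.3 K
term1 = a/(2h) = 0.075/(2*32) = 0.001171875
term2 = a^2/(8k) = 0.075^2/(8*1.82) = 0.0003863324176
t = rho*dH*1000/dT * (term1 + term2)
t = 1087*207*1000/22.3 * (0.001171875 + 0.0003863324176)
t = 15722 s

15722


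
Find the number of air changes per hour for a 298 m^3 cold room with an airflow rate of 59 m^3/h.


ACH = flow / volume
ACH = 59 / 298
ACH = 0.198

0.198


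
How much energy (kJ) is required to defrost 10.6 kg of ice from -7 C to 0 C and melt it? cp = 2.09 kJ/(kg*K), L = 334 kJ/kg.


Sensible heat = cp * dT = 2.09 * 7 = 14.63 kJ/kg
Total per kg = 14.63 + 334 = 348.63 kJ/kg
Q = m * total = 10.6 * 348.63
Q = 3695.5 kJ

3695.5


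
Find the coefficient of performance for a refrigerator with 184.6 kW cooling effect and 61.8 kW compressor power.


COP = Q_evap / W
COP = 184.6 / 61.8
COP = 2.987

2.987


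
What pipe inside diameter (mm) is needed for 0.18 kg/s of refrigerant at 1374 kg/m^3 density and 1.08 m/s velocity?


A = m_dot / (rho * v) = 0.18 / (1374 * 1.08) = 0.0001213003396 m^2
d = sqrt(4*A/pi) * 1000
d = 12.4 mm

12.4


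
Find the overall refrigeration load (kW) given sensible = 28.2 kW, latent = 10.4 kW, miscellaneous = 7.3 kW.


Q_total = Q_s + Q_l + Q_misc
Q_total = 28.2 + 10.4 + 7.3
Q_total = 45.9 kW

45.9


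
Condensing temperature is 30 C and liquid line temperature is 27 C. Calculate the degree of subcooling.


Subcooling = T_cond - T_liquid
Subcooling = 30 - 27
Subcooling = 3 K

3


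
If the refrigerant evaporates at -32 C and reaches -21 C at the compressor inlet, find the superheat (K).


Superheat = T_suction - T_evap
Superheat = -21 - (-32)
Superheat = 11 K

11


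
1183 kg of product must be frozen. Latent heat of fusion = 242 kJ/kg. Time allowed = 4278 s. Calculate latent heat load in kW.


Q_lat = m * h_fg / t
Q_lat = 1183 * 242 / 4278
Q_lat = 66.92 kW

66.92


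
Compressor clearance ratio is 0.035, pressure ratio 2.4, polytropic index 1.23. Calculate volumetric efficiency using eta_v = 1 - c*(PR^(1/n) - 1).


PR^(1/n) = 2.4^(1/1.23) = 2.03758076
eta_v = 1 - 0.035 * (2.03758076 - 1)
eta_v = 0.9637

0.9637


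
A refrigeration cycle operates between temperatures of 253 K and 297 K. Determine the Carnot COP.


dT = 297 - 253 = 44 K
COP_carnot = T_cold / dT = 253 / 44
COP_carnot = 5.75

5.75


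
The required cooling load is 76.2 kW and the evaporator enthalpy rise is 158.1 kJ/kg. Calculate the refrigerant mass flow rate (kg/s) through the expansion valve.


m_dot = Q / dh
m_dot = 76.2 / 158.1
m_dot = 0.482 kg/s

0.482


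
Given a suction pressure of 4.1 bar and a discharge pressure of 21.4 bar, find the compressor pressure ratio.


PR = P_high / P_low
PR = 21.4 / 4.1
PR = 5.22

5.22


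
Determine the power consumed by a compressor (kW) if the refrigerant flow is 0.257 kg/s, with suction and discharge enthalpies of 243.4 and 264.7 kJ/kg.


dh = 264.7 - 243.4 = 21.3 kJ/kg
W = m_dot * dh = 0.257 * 21.3 = 5.47 kW

5.47


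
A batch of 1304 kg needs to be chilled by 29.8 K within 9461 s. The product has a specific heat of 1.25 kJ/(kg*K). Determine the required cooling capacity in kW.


Q = m * cp * dT / t
Q = 1304 * 1.25 * 29.8 / 9461
Q = 5.134 kW

5.134


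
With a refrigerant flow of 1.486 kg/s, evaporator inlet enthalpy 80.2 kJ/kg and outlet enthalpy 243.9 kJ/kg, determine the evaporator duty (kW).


dh = 243.9 - 80.2 = 163.7 kJ/kg
Q_evap = m_dot * dh = 1.486 * 163.7
Q_evap = 243.26 kW

243.26


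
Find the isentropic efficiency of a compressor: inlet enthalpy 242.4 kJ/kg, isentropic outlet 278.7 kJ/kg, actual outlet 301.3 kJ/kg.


dh_ideal = 278.7 - 242.4 = 36.3 kJ/kg
dh_actual = 301.3 - 242.4 = 58.9 kJ/kg
eta_s = dh_ideal / dh_actual = 36.3 / 58.9
eta_s = 0.6163

0.6163


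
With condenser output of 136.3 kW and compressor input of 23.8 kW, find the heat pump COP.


COP_hp = Q_cond / W
COP_hp = 136.3 / 23.8
COP_hp = 5.727

5.727


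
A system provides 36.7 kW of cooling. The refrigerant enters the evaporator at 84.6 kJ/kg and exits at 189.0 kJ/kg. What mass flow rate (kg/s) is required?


dh = 189.0 - 84.6 = 104.4 kJ/kg
m_dot = Q / dh = 36.7 / 104.4 = 0.3515 kg/s

0.3515


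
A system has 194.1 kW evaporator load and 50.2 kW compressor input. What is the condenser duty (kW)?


Q_cond = Q_evap + W
Q_cond = 194.1 + 50.2
Q_cond = 244.3 kW

244.3


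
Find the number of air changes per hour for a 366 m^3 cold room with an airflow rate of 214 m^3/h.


ACH = flow / volume
ACH = 214 / 366
ACH = 0.585

0.585


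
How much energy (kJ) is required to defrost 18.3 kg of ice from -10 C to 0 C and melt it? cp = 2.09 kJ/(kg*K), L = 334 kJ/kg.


Sensible heat = cp * dT = 2.09 * 10 = 20.9 kJ/kg
Total per kg = 20.9 + 334 = 354.9 kJ/kg
Q = m * total = 18.3 * 354.9
Q = 6494.7 kJ

6494.7


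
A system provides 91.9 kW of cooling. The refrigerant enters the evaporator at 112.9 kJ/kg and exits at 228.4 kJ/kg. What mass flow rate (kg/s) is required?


dh = 228.4 - 112.9 = 115.5 kJ/kg
m_dot = Q / dh = 91.9 / 115.5 = 0.7957 kg/s

0.7957


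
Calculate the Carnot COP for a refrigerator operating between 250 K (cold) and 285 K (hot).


dT = 285 - 250 = 35 K
COP_carnot = T_cold / dT = 250 / 35
COP_carnot = 7.143

7.143


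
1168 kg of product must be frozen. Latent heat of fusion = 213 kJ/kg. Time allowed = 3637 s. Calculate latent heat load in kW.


Q_lat = m * h_fg / t
Q_lat = 1168 * 213 / 3637
Q_lat = 68.4 kW

68.4


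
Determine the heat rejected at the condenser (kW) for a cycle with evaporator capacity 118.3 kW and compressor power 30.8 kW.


Q_cond = Q_evap + W
Q_cond = 118.3 + 30.8
Q_cond = 149.1 kW

149.1


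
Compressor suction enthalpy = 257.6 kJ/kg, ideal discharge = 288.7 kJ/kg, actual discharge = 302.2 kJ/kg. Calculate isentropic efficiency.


dh_ideal = 288.7 - 257.6 = 31.1 kJ/kg
dh_actual = 302.2 - 257.6 = 44.6 kJ/kg
eta_s = dh_ideal / dh_actual = 31.1 / 44.6
eta_s = 0.6973

0.6973


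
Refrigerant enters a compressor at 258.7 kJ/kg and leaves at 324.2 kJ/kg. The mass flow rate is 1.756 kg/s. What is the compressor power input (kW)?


dh = 324.2 - 258.7 = 65.5 kJ/kg
W = m_dot * dh = 1.756 * 65.5 = 115.02 kW

115.02


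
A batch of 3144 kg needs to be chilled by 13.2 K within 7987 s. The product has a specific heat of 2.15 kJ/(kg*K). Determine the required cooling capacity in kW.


Q = m * cp * dT / t
Q = 3144 * 2.15 * 13.2 / 7987
Q = 11.171 kW

11.171


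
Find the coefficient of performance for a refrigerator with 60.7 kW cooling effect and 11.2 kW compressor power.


COP = Q_evap / W
COP = 60.7 / 11.2
COP = 5.42

5.42


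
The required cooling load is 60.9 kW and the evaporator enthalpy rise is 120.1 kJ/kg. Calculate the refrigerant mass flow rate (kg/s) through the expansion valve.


m_dot = Q / dh
m_dot = 60.9 / 120.1
m_dot = 0.5071 kg/s

0.5071


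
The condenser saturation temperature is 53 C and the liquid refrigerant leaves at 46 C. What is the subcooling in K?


Subcooling = T_cond - T_liquid
Subcooling = 53 - 46
Subcooling = 7 K

7


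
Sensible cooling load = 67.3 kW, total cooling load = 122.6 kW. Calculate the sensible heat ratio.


SHR = Q_sensible / Q_total
SHR = 67.3 / 122.6
SHR = 0.549

0.549


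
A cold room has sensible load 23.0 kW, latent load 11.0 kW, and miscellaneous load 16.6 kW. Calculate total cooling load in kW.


Q_total = Q_s + Q_l + Q_misc
Q_total = 23.0 + 11.0 + 16.6
Q_total = 50.6 kW

50.6


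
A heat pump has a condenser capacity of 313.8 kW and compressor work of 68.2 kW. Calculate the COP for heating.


COP_hp = Q_cond / W
COP_hp = 313.8 / 68.2
COP_hp = 4.601

4.601


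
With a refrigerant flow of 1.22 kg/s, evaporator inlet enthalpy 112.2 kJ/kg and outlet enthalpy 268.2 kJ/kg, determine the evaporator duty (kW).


dh = 268.2 - 112.2 = 156.0 kJ/kg
Q_evap = m_dot * dh = 1.22 * 156.0
Q_evap = 190.32 kW

190.32


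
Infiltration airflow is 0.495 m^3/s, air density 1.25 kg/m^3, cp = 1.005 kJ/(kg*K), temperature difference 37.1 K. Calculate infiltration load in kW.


Q = V_dot * rho * cp * dT
Q = 0.495 * 1.25 * 1.005 * 37.1
Q = 23.07 kW

23.07


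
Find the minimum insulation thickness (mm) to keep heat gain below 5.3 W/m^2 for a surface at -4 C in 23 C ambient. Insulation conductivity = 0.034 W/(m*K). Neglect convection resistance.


dT = 23 - (-4) = 27 K
thickness = k * dT / q_max * 1000
thickness = 0.034 * 27 / 5.3 * 1000
thickness = 173.2 mm

173.2


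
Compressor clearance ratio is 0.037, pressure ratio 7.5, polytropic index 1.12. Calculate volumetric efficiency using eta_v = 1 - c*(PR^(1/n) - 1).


PR^(1/n) = 7.5^(1/1.12) = 6.04372506
eta_v = 1 - 0.037 * (6.04372506 - 1)
eta_v = 0.8134

0.8134


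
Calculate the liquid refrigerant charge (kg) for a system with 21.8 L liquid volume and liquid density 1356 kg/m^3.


Charge = V * rho / 1000
Charge = 21.8 * 1356 / 1000
Charge = 29.56 kg

29.56


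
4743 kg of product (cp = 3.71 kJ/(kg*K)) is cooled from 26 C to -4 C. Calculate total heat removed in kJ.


dT = 26 - (-4) = 30 K
Q = m * cp * dT = 4743 * 3.71 * 30
Q = 527896 kJ

527896


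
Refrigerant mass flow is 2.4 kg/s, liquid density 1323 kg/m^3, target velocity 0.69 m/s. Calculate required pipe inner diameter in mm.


A = m_dot / (rho * v) = 2.4 / (1323 * 0.69) = 0.002629070952 m^2
d = sqrt(4*A/pi) * 1000
d = 57.9 mm

57.9


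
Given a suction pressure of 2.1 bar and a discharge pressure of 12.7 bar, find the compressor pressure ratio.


PR = P_high / P_low
PR = 12.7 / 2.1
PR = 6.048

6.048


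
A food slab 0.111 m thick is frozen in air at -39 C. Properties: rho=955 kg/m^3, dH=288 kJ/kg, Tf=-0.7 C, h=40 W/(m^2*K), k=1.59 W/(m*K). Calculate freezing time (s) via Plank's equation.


dT = -0.7 - (-39) = 38.3 K
term1 = a/(2h) = 0.111/(2*40) = 0.0013875
term2 = a^2/(8k) = 0.111^2/(8*1.59) = 0.0009686320755
t = rho*dH*1000/dT * (term1 + term2)
t = 955*288*1000/38.3 * (0.0013875 + 0.0009686320755)
t = 16920 s

16920


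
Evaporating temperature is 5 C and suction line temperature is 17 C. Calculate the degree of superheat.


Superheat = T_suction - T_evap
Superheat = 17 - (5)
Superheat = 12 K

12


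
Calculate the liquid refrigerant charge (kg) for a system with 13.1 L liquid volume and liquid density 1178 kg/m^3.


Charge = V * rho / 1000
Charge = 13.1 * 1178 / 1000
Charge = 15.43 kg

15.43


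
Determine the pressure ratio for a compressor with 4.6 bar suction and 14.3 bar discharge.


PR = P_high / P_low
PR = 14.3 / 4.6
PR = 3.109

3.109


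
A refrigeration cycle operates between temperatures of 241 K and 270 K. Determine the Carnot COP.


dT = 270 - 241 = 29 K
COP_carnot = T_cold / dT = 241 / 29
COP_carnot = 8.31

8.31


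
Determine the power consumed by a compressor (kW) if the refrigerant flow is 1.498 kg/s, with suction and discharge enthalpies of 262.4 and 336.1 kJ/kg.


dh = 336.1 - 262.4 = 73.7 kJ/kg
W = m_dot * dh = 1.498 * 73.7 = 110.4 kW

110.4
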